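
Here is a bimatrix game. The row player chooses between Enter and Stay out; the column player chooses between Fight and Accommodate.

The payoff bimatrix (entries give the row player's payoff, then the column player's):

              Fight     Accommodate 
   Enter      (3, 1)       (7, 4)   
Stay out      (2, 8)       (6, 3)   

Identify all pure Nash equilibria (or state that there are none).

(Enter, Fight): the column player prefers Accommodate (4 > 1) — not an equilibrium.
(Enter, Accommodate): the row player gets 7 ≥ 6 from Stay out, and the column player gets 4 ≥ 1 from Fight — Nash equilibrium.
(Stay out, Fight): the row player prefers Enter (3 > 2) — not an equilibrium.
(Stay out, Accommodate): the row player prefers Enter (7 > 6); the column player prefers Fight (8 > 3) — not an equilibrium.

(Enter, Accommodate)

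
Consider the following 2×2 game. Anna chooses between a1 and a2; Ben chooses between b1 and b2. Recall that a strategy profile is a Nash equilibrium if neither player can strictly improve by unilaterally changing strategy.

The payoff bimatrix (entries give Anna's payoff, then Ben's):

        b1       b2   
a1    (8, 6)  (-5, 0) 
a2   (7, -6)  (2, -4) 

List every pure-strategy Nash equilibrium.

(a1, b1): Anna gets 8 ≥ 7 from a2, and Ben gets 6 ≥ 0 from b2 — Nash equilibrium.
(a1, b2): Anna prefers a2 (2 > -5); Ben prefers b1 (6 > 0) — not an equilibrium.
(a2, b1): Anna prefers a1 (8 > 7); Ben prefers b2 (-4 > -6) — not an equilibrium.
(a2, b2): Anna gets 2 ≥ -5 from a1, and Ben gets -4 ≥ -6 from b1 — Nash equilibrium.

(a1, b1) and (a2, b2)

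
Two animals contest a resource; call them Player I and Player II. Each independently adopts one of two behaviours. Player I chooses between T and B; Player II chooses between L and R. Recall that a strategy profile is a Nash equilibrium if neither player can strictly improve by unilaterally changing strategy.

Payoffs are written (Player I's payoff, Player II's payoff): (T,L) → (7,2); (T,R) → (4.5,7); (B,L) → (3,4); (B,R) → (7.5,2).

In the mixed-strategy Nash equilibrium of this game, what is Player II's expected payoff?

First find x, the probability Player I plays T, from Player II's indifference between L and R: 2x + 4(1−x) = 7x + 2(1−x), giving x = 2/7.
Since Player II is indifferent in equilibrium, Player II's expected payoff equals the payoff from either column against (2/7, 5/7). Using L: 2(2/7) + 4(5/7) = 24/7.

24/7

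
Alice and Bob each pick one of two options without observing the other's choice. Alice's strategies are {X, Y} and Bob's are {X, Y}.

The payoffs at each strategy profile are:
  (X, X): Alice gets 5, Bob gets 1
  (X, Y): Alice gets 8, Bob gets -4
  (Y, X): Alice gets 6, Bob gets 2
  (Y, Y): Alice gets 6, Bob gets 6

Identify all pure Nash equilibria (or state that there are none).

none

(X, X): Alice prefers Y (6 > 5) — not an equilibrium.
(X, Y): Bob prefers X (1 > -4) — not an equilibrium.
(Y, X): Bob prefers Y (6 > 2) — not an equilibrium.
(Y, Y): Alice prefers X (8 > 6) — not an equilibrium.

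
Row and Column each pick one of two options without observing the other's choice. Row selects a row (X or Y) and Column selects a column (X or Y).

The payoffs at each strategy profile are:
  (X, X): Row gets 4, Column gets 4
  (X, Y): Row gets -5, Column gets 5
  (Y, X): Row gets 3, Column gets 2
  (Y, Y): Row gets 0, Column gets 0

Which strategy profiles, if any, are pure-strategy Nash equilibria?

none

(X, X): Column prefers Y (5 > 4) — not an equilibrium.
(X, Y): Row prefers Y (0 > -5) — not an equilibrium.
(Y, X): Row prefers X (4 > 3) — not an equilibrium.
(Y, Y): Column prefers X (2 > 0) — not an equilibrium.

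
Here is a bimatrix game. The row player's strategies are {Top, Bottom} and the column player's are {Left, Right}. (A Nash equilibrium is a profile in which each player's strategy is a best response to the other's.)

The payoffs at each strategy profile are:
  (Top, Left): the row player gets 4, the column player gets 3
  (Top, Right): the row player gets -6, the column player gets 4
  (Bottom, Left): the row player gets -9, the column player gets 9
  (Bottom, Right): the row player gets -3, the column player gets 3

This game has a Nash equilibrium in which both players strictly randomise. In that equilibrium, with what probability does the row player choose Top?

6/7

Let p be the probability that the row player plays Top. In a completely mixed equilibrium, the column player must be indifferent between Left and Right.
The column player's expected payoff from Left is 3p + 9(1−p); from Right it is 4p + 3(1−p).
Setting these equal: −6p + 9 = p + 3, so p = 6/7.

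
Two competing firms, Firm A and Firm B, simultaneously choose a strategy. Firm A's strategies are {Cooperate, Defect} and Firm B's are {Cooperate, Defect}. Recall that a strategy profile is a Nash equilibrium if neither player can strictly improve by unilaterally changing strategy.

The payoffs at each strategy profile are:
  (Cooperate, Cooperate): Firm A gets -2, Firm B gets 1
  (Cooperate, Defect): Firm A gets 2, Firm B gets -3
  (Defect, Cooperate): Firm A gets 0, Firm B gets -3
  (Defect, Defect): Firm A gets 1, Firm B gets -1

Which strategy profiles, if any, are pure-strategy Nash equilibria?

(Cooperate, Cooperate): Firm A prefers Defect (0 > -2) — not an equilibrium.
(Cooperate, Defect): Firm B prefers Cooperate (1 > -3) — not an equilibrium.
(Defect, Cooperate): Firm B prefers Defect (-1 > -3) — not an equilibrium.
(Defect, Defect): Firm A prefers Cooperate (2 > 1) — not an equilibrium.

none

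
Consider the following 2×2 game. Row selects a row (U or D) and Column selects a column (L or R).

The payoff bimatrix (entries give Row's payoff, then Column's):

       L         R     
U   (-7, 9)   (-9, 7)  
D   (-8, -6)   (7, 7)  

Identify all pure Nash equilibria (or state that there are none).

(U, L) and (D, R)

(U, L): Row gets -7 ≥ -8 from D, and Column gets 9 ≥ 7 from R — Nash equilibrium.
(U, R): Row prefers D (7 > -9); Column prefers L (9 > 7) — not an equilibrium.
(D, L): Row prefers U (-7 > -8); Column prefers R (7 > -6) — not an equilibrium.
(D, R): Row gets 7 ≥ -9 from U, and Column gets 7 ≥ -6 from L — Nash equilibrium.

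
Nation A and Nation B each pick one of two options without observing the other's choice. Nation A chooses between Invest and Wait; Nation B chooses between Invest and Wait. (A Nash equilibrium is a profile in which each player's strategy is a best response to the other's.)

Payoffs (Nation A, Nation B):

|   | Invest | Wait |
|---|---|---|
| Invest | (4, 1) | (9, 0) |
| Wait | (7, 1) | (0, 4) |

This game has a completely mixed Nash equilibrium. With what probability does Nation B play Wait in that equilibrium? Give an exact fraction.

1/4

Let y be the probability that Nation B plays Invest. In a completely mixed equilibrium, Nation A must be indifferent between Invest and Wait.
Nation A's expected payoff from Invest is 4y + 9(1−y); from Wait it is 7y.
Setting these equal: −5y + 9 = 7y, so y = 3/4.
Therefore Nation B plays Wait with probability 1 − 3/4 = 1/4.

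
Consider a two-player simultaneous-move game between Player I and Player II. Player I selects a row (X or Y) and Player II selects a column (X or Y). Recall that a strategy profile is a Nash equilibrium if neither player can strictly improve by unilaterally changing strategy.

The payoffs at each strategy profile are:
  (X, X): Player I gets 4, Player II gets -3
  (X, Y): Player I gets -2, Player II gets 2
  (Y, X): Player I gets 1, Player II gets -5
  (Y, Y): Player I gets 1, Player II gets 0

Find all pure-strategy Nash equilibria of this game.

(Y, Y)

(X, X): Player II prefers Y (2 > -3) — not an equilibrium.
(X, Y): Player I prefers Y (1 > -2) — not an equilibrium.
(Y, X): Player I prefers X (4 > 1); Player II prefers Y (0 > -5) — not an equilibrium.
(Y, Y): Player I gets 1 ≥ -2 from X, and Player II gets 0 ≥ -5 from X — Nash equilibrium.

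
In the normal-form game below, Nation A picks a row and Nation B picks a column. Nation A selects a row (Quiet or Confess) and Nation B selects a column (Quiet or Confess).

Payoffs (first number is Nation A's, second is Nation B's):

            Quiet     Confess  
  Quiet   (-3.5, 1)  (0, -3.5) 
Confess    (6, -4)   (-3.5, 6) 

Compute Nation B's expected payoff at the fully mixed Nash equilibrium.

First find p, the probability Nation A plays Quiet, from Nation B's indifference between Quiet and Confess: p − 4(1−p) = −3.5p + 6(1−p), giving p = 20/29.
Since Nation B is indifferent in equilibrium, Nation B's expected payoff equals the payoff from either column against (20/29, 9/29). Using Quiet: (20/29) − 4(9/29) = -16/29.

-16/29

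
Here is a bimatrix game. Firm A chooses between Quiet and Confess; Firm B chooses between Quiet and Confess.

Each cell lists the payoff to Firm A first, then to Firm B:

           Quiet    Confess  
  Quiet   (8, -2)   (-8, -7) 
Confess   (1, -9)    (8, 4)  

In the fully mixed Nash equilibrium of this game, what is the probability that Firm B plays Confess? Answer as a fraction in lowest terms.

7/23

Let c be the probability that Firm B plays Quiet. In a completely mixed equilibrium, Firm A must be indifferent between Quiet and Confess.
Firm A's expected payoff from Quiet is 8c − 8(1−c); from Confess it is c + 8(1−c).
Setting these equal: 16c − 8 = −7c + 8, so c = 16/23.
Therefore Firm B plays Confess with probability 1 − 16/23 = 7/23.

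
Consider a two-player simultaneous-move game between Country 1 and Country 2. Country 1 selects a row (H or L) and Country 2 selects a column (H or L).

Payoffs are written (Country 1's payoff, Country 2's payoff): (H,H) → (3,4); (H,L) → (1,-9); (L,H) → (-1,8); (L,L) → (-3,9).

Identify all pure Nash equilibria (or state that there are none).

(H, H): Country 1 gets 3 ≥ -1 from L, and Country 2 gets 4 ≥ -9 from L — Nash equilibrium.
(H, L): Country 2 prefers H (4 > -9) — not an equilibrium.
(L, H): Country 1 prefers H (3 > -1); Country 2 prefers L (9 > 8) — not an equilibrium.
(L, L): Country 1 prefers H (1 > -3) — not an equilibrium.

(H, H)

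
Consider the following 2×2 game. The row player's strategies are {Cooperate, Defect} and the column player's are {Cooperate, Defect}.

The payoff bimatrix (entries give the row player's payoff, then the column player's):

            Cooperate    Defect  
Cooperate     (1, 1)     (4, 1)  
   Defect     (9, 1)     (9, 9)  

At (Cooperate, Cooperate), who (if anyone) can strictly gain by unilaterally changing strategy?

The row player

The row player at (Cooperate, Cooperate) earns 1; deviating to Defect yields 9 — a strict improvement.
The column player earns 1; deviating to Defect yields 1 — not better.
Only the row player has a strictly profitable deviation.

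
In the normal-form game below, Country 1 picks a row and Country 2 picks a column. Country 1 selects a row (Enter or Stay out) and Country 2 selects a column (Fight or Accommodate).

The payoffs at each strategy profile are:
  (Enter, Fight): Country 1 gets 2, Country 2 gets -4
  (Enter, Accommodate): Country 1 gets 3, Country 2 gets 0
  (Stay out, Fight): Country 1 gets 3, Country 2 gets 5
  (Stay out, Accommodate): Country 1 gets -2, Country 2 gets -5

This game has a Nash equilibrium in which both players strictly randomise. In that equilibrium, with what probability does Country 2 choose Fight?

5/6

Let c be the probability that Country 2 plays Fight. In a completely mixed equilibrium, Country 1 must be indifferent between Enter and Stay out.
Country 1's expected payoff from Enter is 2c + 3(1−c); from Stay out it is 3c − 2(1−c).
Setting these equal: −c + 3 = 5c − 2, so c = 5/6.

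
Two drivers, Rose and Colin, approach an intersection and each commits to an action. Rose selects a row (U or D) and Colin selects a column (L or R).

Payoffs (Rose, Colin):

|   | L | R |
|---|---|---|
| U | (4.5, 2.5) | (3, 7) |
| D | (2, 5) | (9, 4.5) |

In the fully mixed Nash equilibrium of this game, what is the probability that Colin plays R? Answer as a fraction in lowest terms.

Let q be the probability that Colin plays L. In a completely mixed equilibrium, Rose must be indifferent between U and D.
Rose's expected payoff from U is 4.5q + 3(1−q); from D it is 2q + 9(1−q).
Setting these equal: 1.5q + 3 = −7q + 9, so q = 12/17.
Therefore Colin plays R with probability 1 − 12/17 = 5/17.

5/17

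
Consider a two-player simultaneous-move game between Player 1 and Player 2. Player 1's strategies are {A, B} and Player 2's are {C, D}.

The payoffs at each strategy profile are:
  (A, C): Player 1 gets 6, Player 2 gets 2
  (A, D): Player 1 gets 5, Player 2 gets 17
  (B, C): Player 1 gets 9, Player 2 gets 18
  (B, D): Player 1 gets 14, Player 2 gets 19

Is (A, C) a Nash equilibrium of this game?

No

At (A, C), Player 1 earns 6; switching to B would give 9, so Player 1 would deviate.
Player 2 earns 2; switching to D would give 17, so Player 2 would deviate.
Since at least one player can profitably deviate, this is not a Nash equilibrium.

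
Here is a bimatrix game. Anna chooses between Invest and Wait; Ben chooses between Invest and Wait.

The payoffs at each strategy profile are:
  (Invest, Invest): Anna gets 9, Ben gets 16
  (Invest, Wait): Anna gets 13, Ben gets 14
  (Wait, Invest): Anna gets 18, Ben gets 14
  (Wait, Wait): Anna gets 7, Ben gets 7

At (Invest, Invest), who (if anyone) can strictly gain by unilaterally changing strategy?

Anna at (Invest, Invest) earns 9; deviating to Wait yields 18 — a strict improvement.
Ben earns 16; deviating to Wait yields 14 — not better.
Only Anna has a strictly profitable deviation.

Anna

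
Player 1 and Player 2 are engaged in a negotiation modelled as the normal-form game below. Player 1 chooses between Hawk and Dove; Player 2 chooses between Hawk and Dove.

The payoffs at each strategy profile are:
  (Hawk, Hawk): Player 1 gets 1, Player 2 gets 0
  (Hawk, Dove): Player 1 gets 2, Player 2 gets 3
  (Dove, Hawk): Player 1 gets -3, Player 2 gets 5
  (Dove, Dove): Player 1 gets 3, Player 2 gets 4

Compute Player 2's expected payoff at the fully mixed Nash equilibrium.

15/4

First find p, the probability Player 1 plays Hawk, from Player 2's indifference between Hawk and Dove: 5(1−p) = 3p + 4(1−p), giving p = 1/4.
Since Player 2 is indifferent in equilibrium, Player 2's expected payoff equals the payoff from either column against (1/4, 3/4). Using Hawk: 5(3/4) = 15/4.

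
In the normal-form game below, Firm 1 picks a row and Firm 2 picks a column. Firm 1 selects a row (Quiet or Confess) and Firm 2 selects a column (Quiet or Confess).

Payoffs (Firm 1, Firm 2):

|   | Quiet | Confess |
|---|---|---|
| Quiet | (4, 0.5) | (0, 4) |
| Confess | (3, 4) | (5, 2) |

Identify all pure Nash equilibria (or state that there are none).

(Quiet, Quiet): Firm 2 prefers Confess (4 > 0.5) — not an equilibrium.
(Quiet, Confess): Firm 1 prefers Confess (5 > 0) — not an equilibrium.
(Confess, Quiet): Firm 1 prefers Quiet (4 > 3) — not an equilibrium.
(Confess, Confess): Firm 2 prefers Quiet (4 > 2) — not an equilibrium.

none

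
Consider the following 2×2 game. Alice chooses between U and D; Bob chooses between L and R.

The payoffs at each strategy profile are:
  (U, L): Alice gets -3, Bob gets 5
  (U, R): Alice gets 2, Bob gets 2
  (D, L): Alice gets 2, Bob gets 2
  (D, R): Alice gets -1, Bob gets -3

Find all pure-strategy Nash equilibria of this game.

(U, L): Alice prefers D (2 > -3) — not an equilibrium.
(U, R): Bob prefers L (5 > 2) — not an equilibrium.
(D, L): Alice gets 2 ≥ -3 from U, and Bob gets 2 ≥ -3 from R — Nash equilibrium.
(D, R): Alice prefers U (2 > -1); Bob prefers L (2 > -3) — not an equilibrium.

(D, L)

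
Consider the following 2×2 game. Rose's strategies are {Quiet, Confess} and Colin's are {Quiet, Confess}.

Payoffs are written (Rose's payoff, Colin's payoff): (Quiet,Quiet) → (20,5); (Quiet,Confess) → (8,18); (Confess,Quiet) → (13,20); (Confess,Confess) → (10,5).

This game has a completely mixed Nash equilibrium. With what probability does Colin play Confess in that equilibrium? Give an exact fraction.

7/9

Let y be the probability that Colin plays Quiet. In a completely mixed equilibrium, Rose must be indifferent between Quiet and Confess.
Rose's expected payoff from Quiet is 20y + 8(1−y); from Confess it is 13y + 10(1−y).
Setting these equal: 12y + 8 = 3y + 10, so y = 2/9.
Therefore Colin plays Confess with probability 1 − 2/9 = 7/9.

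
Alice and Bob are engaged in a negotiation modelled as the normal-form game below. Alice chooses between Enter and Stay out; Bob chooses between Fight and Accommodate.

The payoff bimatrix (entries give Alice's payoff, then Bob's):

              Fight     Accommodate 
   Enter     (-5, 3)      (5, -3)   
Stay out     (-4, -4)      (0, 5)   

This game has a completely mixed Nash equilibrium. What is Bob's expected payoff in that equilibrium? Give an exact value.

First find x, the probability Alice plays Enter, from Bob's indifference between Fight and Accommodate: 3x − 4(1−x) = −3x + 5(1−x), giving x = 3/5.
Since Bob is indifferent in equilibrium, Bob's expected payoff equals the payoff from either column against (3/5, 2/5). Using Fight: 3(3/5) − 4(2/5) = 1/5.

1/5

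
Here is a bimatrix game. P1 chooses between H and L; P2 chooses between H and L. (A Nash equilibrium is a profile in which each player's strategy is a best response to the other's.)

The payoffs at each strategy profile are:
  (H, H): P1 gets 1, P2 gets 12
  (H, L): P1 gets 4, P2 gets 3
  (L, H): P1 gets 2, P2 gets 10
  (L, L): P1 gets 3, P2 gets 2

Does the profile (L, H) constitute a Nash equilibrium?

At (L, H), P1 earns 2; switching to H would give 1, so P1 has no profitable deviation.
P2 earns 10; switching to L would give 2, so P2 has no profitable deviation.
Neither player can gain by a unilateral deviation, so this profile is a Nash equilibrium.

Yes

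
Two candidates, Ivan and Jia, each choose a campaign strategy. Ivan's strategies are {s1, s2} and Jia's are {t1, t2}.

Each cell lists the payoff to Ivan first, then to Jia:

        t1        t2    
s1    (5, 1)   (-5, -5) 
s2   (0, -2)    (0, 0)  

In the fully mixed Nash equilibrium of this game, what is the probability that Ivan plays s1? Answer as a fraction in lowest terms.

1/4

Let p be the probability that Ivan plays s1. In a completely mixed equilibrium, Jia must be indifferent between t1 and t2.
Jia's expected payoff from t1 is p − 2(1−p); from t2 it is −5p.
Setting these equal: 3p − 2 = −5p, so p = 1/4.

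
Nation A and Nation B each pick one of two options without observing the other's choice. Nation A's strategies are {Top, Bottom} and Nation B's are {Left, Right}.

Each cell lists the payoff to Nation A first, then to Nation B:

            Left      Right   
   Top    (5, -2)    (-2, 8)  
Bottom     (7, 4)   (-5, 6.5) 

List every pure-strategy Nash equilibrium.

(Top, Left): Nation A prefers Bottom (7 > 5); Nation B prefers Right (8 > -2) — not an equilibrium.
(Top, Right): Nation A gets -2 ≥ -5 from Bottom, and Nation B gets 8 ≥ -2 from Left — Nash equilibrium.
(Bottom, Left): Nation B prefers Right (6.5 > 4) — not an equilibrium.
(Bottom, Right): Nation A prefers Top (-2 > -5) — not an equilibrium.

(Top, Right)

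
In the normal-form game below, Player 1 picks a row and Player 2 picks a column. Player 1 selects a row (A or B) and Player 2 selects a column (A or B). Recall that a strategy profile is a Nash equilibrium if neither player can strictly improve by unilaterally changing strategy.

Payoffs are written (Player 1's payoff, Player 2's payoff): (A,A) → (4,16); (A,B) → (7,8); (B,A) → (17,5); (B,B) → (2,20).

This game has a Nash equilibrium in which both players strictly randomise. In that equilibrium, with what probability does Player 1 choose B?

8/23

Let p be the probability that Player 1 plays A. In a completely mixed equilibrium, Player 2 must be indifferent between A and B.
Player 2's expected payoff from A is 16p + 5(1−p); from B it is 8p + 20(1−p).
Setting these equal: 11p + 5 = −12p + 20, so p = 15/23.
Therefore Player 1 plays B with probability 1 − 15/23 = 8/23.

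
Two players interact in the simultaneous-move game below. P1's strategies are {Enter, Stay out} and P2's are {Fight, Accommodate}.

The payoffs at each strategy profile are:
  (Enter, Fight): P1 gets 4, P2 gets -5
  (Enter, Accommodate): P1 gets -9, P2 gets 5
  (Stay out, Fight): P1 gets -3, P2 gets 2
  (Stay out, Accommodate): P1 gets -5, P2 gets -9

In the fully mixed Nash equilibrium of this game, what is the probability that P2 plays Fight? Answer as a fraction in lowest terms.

Let q be the probability that P2 plays Fight. In a completely mixed equilibrium, P1 must be indifferent between Enter and Stay out.
P1's expected payoff from Enter is 4q − 9(1−q); from Stay out it is −3q − 5(1−q).
Setting these equal: 13q − 9 = 2q − 5, so q = 4/11.

4/11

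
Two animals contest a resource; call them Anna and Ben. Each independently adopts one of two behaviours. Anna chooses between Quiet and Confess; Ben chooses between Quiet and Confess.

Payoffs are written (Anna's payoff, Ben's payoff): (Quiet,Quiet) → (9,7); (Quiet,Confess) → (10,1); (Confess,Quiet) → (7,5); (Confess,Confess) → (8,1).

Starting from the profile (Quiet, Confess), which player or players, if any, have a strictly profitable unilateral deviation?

Anna at (Quiet, Confess) earns 10; deviating to Confess yields 8 — not better.
Ben earns 1; deviating to Quiet yields 7 — a strict improvement.
Only Ben has a strictly profitable deviation.

Ben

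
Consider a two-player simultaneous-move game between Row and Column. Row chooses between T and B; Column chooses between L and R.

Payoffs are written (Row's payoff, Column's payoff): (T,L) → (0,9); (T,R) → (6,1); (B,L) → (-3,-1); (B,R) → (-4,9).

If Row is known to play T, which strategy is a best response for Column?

L

Against T, Column earns 9 from L and 1 from R.
So L is the best response.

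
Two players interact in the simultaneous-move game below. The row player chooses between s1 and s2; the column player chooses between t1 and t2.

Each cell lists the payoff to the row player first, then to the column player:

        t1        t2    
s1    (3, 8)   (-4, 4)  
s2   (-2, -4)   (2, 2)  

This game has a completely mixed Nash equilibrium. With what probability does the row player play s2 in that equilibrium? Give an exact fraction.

Let x be the probability that the row player plays s1. In a completely mixed equilibrium, the column player must be indifferent between t1 and t2.
The column player's expected payoff from t1 is 8x − 4(1−x); from t2 it is 4x + 2(1−x).
Setting these equal: 12x − 4 = 2x + 2, so x = 3/5.
Therefore the row player plays s2 with probability 1 − 3/5 = 2/5.

2/5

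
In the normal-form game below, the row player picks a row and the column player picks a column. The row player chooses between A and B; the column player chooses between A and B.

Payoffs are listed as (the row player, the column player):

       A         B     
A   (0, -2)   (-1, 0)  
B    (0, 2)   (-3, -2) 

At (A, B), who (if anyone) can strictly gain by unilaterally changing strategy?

The row player at (A, B) earns -1; deviating to B yields -3 — not better.
The column player earns 0; deviating to A yields -2 — not better.
Neither player can strictly improve; the profile is a Nash equilibrium.

Neither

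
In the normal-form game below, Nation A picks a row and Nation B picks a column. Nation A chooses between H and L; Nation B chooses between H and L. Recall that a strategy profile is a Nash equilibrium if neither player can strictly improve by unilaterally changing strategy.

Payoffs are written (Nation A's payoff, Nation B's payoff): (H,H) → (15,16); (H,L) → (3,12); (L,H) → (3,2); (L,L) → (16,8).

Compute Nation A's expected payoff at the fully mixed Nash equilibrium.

First find y, the probability Nation B plays H, from Nation A's indifference between H and L: 15y + 3(1−y) = 3y + 16(1−y), giving y = 13/25.
Since Nation A is indifferent in equilibrium, Nation A's expected payoff equals the payoff from either row against (13/25, 12/25). Using H: 15(13/25) + 3(12/25) = 231/25.

231/25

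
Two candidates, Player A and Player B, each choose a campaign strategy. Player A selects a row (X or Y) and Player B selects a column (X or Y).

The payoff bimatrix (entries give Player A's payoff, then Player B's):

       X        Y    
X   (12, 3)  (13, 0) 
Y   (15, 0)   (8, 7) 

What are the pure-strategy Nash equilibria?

(X, X): Player A prefers Y (15 > 12) — not an equilibrium.
(X, Y): Player B prefers X (3 > 0) — not an equilibrium.
(Y, X): Player B prefers Y (7 > 0) — not an equilibrium.
(Y, Y): Player A prefers X (13 > 8) — not an equilibrium.

none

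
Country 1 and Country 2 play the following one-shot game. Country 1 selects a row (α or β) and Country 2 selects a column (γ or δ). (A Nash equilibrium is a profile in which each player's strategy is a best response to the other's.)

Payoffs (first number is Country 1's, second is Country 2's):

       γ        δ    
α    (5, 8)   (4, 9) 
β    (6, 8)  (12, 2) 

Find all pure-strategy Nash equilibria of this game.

(β, γ)

(α, γ): Country 1 prefers β (6 > 5); Country 2 prefers δ (9 > 8) — not an equilibrium.
(α, δ): Country 1 prefers β (12 > 4) — not an equilibrium.
(β, γ): Country 1 gets 6 ≥ 5 from α, and Country 2 gets 8 ≥ 2 from δ — Nash equilibrium.
(β, δ): Country 2 prefers γ (8 > 2) — not an equilibrium.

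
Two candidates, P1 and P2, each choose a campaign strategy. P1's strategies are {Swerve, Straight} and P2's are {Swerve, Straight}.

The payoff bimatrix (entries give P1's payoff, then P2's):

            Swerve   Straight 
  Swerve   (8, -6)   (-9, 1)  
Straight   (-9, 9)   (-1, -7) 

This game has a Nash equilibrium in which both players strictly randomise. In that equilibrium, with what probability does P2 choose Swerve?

Let q be the probability that P2 plays Swerve. In a completely mixed equilibrium, P1 must be indifferent between Swerve and Straight.
P1's expected payoff from Swerve is 8q − 9(1−q); from Straight it is −9q − (1−q).
Setting these equal: 17q − 9 = −8q − 1, so q = 8/25.

8/25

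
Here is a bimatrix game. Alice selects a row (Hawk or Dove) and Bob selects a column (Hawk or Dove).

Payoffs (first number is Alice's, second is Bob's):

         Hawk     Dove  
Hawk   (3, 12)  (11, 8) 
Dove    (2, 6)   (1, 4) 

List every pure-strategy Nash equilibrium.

(Hawk, Hawk)

(Hawk, Hawk): Alice gets 3 ≥ 2 from Dove, and Bob gets 12 ≥ 8 from Dove — Nash equilibrium.
(Hawk, Dove): Bob prefers Hawk (12 > 8) — not an equilibrium.
(Dove, Hawk): Alice prefers Hawk (3 > 2) — not an equilibrium.
(Dove, Dove): Alice prefers Hawk (11 > 1); Bob prefers Hawk (6 > 4) — not an equilibrium.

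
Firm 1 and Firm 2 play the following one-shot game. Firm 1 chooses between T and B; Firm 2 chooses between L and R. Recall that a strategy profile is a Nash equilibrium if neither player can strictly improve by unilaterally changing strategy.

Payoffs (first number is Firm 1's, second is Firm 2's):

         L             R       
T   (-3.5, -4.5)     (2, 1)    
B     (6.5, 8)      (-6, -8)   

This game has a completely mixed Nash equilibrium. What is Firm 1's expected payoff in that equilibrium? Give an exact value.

First find y, the probability Firm 2 plays L, from Firm 1's indifference between T and B: −3.5y + 2(1−y) = 6.5y − 6(1−y), giving y = 4/9.
Since Firm 1 is indifferent in equilibrium, Firm 1's expected payoff equals the payoff from either row against (4/9, 5/9). Using T: −3.5(4/9) + 2(5/9) = -4/9.

-4/9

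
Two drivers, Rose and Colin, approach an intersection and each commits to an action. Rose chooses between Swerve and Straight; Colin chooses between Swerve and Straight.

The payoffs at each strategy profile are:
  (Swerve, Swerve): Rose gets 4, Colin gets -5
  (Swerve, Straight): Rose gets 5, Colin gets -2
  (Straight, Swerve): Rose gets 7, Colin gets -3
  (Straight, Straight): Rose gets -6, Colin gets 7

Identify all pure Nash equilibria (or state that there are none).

(Swerve, Swerve): Rose prefers Straight (7 > 4); Colin prefers Straight (-2 > -5) — not an equilibrium.
(Swerve, Straight): Rose gets 5 ≥ -6 from Straight, and Colin gets -2 ≥ -5 from Swerve — Nash equilibrium.
(Straight, Swerve): Colin prefers Straight (7 > -3) — not an equilibrium.
(Straight, Straight): Rose prefers Swerve (5 > -6) — not an equilibrium.

(Swerve, Straight)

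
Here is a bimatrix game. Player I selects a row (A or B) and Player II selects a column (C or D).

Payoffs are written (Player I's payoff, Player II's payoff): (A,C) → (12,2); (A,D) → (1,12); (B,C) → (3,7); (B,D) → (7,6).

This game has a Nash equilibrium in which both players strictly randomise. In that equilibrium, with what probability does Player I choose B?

10/11

Let x be the probability that Player I plays A. In a completely mixed equilibrium, Player II must be indifferent between C and D.
Player II's expected payoff from C is 2x + 7(1−x); from D it is 12x + 6(1−x).
Setting these equal: −5x + 7 = 6x + 6, so x = 1/11.
Therefore Player I plays B with probability 1 − 1/11 = 10/11.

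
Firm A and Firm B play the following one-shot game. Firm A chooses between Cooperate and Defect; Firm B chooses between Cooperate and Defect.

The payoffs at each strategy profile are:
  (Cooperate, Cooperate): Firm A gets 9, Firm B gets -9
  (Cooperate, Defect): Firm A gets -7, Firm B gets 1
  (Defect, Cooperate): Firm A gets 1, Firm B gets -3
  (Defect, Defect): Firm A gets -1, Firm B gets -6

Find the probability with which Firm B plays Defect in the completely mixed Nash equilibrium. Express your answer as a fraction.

4/7

Let c be the probability that Firm B plays Cooperate. In a completely mixed equilibrium, Firm A must be indifferent between Cooperate and Defect.
Firm A's expected payoff from Cooperate is 9c − 7(1−c); from Defect it is c − (1−c).
Setting these equal: 16c − 7 = 2c − 1, so c = 3/7.
Therefore Firm B plays Defect with probability 1 − 3/7 = 4/7.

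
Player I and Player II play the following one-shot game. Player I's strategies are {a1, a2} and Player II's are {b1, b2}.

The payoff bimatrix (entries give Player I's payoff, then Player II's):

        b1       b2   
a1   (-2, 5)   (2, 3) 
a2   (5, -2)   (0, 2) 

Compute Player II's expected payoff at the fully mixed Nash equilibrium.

First find x, the probability Player I plays a1, from Player II's indifference between b1 and b2: 5x − 2(1−x) = 3x + 2(1−x), giving x = 2/3.
Since Player II is indifferent in equilibrium, Player II's expected payoff equals the payoff from either column against (2/3, 1/3). Using b1: 5(2/3) − 2(1/3) = 8/3.

8/3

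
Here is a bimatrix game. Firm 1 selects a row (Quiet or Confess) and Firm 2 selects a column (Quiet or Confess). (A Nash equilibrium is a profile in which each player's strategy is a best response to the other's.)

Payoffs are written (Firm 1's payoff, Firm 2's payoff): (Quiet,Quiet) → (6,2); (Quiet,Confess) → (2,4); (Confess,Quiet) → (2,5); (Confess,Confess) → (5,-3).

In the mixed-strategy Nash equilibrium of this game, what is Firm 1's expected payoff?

First find y, the probability Firm 2 plays Quiet, from Firm 1's indifference between Quiet and Confess: 6y + 2(1−y) = 2y + 5(1−y), giving y = 3/7.
Since Firm 1 is indifferent in equilibrium, Firm 1's expected payoff equals the payoff from either row against (3/7, 4/7). Using Quiet: 6(3/7) + 2(4/7) = 26/7.

26/7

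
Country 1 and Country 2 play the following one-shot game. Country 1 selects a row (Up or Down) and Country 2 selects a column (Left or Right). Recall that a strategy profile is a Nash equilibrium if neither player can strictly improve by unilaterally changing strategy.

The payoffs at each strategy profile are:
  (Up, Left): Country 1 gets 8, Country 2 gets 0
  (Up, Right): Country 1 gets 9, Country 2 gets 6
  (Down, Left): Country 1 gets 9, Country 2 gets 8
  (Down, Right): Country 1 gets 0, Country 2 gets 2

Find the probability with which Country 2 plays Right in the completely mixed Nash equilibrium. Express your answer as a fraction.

1/10

Let y be the probability that Country 2 plays Left. In a completely mixed equilibrium, Country 1 must be indifferent between Up and Down.
Country 1's expected payoff from Up is 8y + 9(1−y); from Down it is 9y.
Setting these equal: −y + 9 = 9y, so y = 9/10.
Therefore Country 2 plays Right with probability 1 − 9/10 = 1/10.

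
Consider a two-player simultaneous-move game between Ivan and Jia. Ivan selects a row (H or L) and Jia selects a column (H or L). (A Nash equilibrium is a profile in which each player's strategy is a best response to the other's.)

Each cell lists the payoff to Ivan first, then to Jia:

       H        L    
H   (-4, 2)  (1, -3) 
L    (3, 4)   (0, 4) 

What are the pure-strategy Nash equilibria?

(H, H): Ivan prefers L (3 > -4) — not an equilibrium.
(H, L): Jia prefers H (2 > -3) — not an equilibrium.
(L, H): Ivan gets 3 ≥ -4 from H, and Jia gets 4 ≥ 4 from L — Nash equilibrium.
(L, L): Ivan prefers H (1 > 0) — not an equilibrium.

(L, H)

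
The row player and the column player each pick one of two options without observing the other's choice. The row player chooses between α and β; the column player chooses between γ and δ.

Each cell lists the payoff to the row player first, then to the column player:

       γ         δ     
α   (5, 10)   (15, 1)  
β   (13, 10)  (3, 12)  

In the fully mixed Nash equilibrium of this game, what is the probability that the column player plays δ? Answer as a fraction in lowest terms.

Let y be the probability that the column player plays γ. In a completely mixed equilibrium, the row player must be indifferent between α and β.
The row player's expected payoff from α is 5y + 15(1−y); from β it is 13y + 3(1−y).
Setting these equal: −10y + 15 = 10y + 3, so y = 3/5.
Therefore the column player plays δ with probability 1 − 3/5 = 2/5.

2/5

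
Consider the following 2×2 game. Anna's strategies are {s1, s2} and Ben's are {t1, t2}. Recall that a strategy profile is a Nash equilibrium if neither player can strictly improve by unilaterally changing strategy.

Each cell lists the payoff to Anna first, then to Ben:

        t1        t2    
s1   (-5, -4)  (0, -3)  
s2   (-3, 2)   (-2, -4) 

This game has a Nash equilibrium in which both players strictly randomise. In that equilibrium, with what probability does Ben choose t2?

1/2

Let y be the probability that Ben plays t1. In a completely mixed equilibrium, Anna must be indifferent between s1 and s2.
Anna's expected payoff from s1 is −5y; from s2 it is −3y − 2(1−y).
Setting these equal: −5y = −y − 2, so y = 1/2.
Therefore Ben plays t2 with probability 1 − 1/2 = 1/2.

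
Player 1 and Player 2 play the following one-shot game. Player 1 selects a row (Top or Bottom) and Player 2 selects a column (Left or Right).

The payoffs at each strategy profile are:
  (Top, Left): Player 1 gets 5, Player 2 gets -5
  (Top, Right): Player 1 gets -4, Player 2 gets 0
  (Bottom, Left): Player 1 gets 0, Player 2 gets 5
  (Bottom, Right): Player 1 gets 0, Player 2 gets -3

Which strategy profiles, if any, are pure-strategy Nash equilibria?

none

(Top, Left): Player 2 prefers Right (0 > -5) — not an equilibrium.
(Top, Right): Player 1 prefers Bottom (0 > -4) — not an equilibrium.
(Bottom, Left): Player 1 prefers Top (5 > 0) — not an equilibrium.
(Bottom, Right): Player 2 prefers Left (5 > -3) — not an equilibrium.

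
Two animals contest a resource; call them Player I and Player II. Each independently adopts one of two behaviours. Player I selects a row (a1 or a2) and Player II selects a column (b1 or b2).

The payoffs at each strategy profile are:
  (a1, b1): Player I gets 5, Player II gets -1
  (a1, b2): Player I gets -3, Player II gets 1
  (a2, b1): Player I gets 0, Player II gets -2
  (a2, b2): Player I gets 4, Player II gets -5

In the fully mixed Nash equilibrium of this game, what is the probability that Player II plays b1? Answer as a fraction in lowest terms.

Let c be the probability that Player II plays b1. In a completely mixed equilibrium, Player I must be indifferent between a1 and a2.
Player I's expected payoff from a1 is 5c − 3(1−c); from a2 it is 4(1−c).
Setting these equal: 8c − 3 = −4c + 4, so c = 7/12.

7/12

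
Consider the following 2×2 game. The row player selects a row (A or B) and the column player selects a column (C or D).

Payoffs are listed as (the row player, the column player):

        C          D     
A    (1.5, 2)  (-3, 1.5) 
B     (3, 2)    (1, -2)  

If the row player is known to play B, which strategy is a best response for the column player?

C

Against B, the column player earns 2 from C and -2 from D.
So C is the best response.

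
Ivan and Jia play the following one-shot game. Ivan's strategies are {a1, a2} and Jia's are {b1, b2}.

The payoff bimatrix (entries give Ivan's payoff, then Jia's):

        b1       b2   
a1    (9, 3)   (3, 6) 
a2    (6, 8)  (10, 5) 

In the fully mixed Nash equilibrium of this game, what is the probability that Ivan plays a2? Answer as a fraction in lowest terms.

1/2

Let r be the probability that Ivan plays a1. In a completely mixed equilibrium, Jia must be indifferent between b1 and b2.
Jia's expected payoff from b1 is 3r + 8(1−r); from b2 it is 6r + 5(1−r).
Setting these equal: −5r + 8 = r + 5, so r = 1/2.
Therefore Ivan plays a2 with probability 1 − 1/2 = 1/2.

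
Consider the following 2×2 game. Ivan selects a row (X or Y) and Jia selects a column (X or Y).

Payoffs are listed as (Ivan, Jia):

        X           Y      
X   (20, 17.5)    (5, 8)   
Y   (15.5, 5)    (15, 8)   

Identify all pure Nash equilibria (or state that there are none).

(X, X) and (Y, Y)

(X, X): Ivan gets 20 ≥ 15.5 from Y, and Jia gets 17.5 ≥ 8 from Y — Nash equilibrium.
(X, Y): Ivan prefers Y (15 > 5); Jia prefers X (17.5 > 8) — not an equilibrium.
(Y, X): Ivan prefers X (20 > 15.5); Jia prefers Y (8 > 5) — not an equilibrium.
(Y, Y): Ivan gets 15 ≥ 5 from X, and Jia gets 8 ≥ 5 from X — Nash equilibrium.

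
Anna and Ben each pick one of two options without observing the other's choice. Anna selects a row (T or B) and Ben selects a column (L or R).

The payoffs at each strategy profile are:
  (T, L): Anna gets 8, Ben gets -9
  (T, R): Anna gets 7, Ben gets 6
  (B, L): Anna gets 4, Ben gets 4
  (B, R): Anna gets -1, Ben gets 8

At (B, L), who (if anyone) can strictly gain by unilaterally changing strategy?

Both

Anna at (B, L) earns 4; deviating to T yields 8 — a strict improvement.
Ben earns 4; deviating to R yields 8 — a strict improvement.
Both Anna and Ben have strictly profitable deviations.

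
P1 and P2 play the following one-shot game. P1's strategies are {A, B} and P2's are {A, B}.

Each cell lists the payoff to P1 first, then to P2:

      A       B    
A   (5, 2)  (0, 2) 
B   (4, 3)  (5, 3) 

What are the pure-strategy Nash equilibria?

(A, A) and (B, B)

(A, A): P1 gets 5 ≥ 4 from B, and P2 gets 2 ≥ 2 from B — Nash equilibrium.
(A, B): P1 prefers B (5 > 0) — not an equilibrium.
(B, A): P1 prefers A (5 > 4) — not an equilibrium.
(B, B): P1 gets 5 ≥ 0 from A, and P2 gets 3 ≥ 3 from A — Nash equilibrium.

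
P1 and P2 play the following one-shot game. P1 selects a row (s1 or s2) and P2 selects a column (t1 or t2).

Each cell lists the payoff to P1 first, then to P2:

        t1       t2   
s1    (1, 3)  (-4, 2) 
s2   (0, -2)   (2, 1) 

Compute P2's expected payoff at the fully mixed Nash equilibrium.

7/4

First find p, the probability P1 plays s1, from P2's indifference between t1 and t2: 3p − 2(1−p) = 2p + (1−p), giving p = 3/4.
Since P2 is indifferent in equilibrium, P2's expected payoff equals the payoff from either column against (3/4, 1/4). Using t1: 3(3/4) − 2(1/4) = 7/4.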